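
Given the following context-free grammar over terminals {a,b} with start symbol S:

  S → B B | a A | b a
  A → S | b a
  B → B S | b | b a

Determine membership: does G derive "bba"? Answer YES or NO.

CNF form of G:
  S -> B B | T0 A | T1 T0
  A -> B B | T0 A | T1 T0
  B -> B S | T1 T0 | b
  T0 -> a
  T1 -> b

CYK fill:
  T[0,0] 'b' = {B,T1}  orig:{B}
  T[1,1] 'b' = {B,T1}  orig:{B}
  T[2,2] 'a' = {T0}  orig:{}
  T[0,1] 'bb' = {A,S}
  T[1,2] 'ba' = {A,B,S}
  T[0,2] 'bba' = {A,B,S}

S ∈ T[0,2] ⇒ YES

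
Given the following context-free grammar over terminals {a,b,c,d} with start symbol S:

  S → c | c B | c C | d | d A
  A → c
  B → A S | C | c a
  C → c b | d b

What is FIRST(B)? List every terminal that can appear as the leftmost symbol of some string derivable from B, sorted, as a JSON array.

FIRST iteration:
pass 1:
  A via A→c: +{c}
  B via B→A S: +{c}
  C via C→c b: +{c}
  C via C→d b: +{d}
  S via S→c: +{c}
  S via S→d: +{d}
  FIRST(S)={c,d}  FIRST(A)={c}  FIRST(B)={c}  FIRST(C)={c,d}
pass 2:
  B via B→C: +{d}
  FIRST(S)={c,d}  FIRST(A)={c}  FIRST(B)={c,d}  FIRST(C)={c,d}
pass 3: (stable)
  FIRST(S)={c,d}  FIRST(A)={c}  FIRST(B)={c,d}  FIRST(C)={c,d}

FIRST(B) = ["c", "d"]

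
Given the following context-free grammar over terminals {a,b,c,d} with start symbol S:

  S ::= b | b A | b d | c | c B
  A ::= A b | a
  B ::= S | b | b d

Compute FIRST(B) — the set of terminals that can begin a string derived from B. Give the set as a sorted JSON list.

FIRST sets, iterate to fixpoint:
round 1:
  A via A→a: +{a}
  B via B→b: +{b}
  S via S→b: +{b}
  S via S→c: +{c}
  FIRST(S)={b,c}  FIRST(A)={a}  FIRST(B)={b}
round 2:
  B via B→S: +{c}
  FIRST(S)={b,c}  FIRST(A)={a}  FIRST(B)={b,c}
round 3: done
  FIRST(S)={b,c}  FIRST(A)={a}  FIRST(B)={b,c}

FIRST(B) = ["b", "c"]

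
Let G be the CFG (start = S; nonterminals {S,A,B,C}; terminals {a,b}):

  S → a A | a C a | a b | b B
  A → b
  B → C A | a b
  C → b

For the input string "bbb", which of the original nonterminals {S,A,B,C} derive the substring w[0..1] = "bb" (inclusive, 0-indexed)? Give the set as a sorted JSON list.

Convert to CNF:
  S -> T0 A | T0 T1 | T0 X2 | T1 B
  A -> b
  B -> C A | T0 T1
  C -> b
  T0 -> a
  T1 -> b
  X2 -> C T0

CYK fill, restricted to cells inside w[0..1]:
  T[0,0] 'b' = {A,C,T1}  orig:{A,C}
  T[1,1] 'b' = {A,C,T1}  orig:{A,C}
  T[0,1] 'bb' = {B}

Original NTs in T[0,1] deriving "bb": ["B"]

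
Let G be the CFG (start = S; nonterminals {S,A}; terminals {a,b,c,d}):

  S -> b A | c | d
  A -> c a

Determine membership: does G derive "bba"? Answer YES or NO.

Convert to CNF:
  S -> T2 A | c | d
  A -> T0 T1
  T0 -> c
  T1 -> a
  T2 -> b

Fill CYK table bottom-up:
  cell(0,0) b: {T2}  orig:{}
  cell(1,1) b: {T2}  orig:{}
  cell(2,2) a: {T1}  orig:{}
  cell(0,1) bb: ∅
  cell(1,2) ba: ∅
  cell(0,2) bba: ∅

S ∉ T[0,2] ⇒ NO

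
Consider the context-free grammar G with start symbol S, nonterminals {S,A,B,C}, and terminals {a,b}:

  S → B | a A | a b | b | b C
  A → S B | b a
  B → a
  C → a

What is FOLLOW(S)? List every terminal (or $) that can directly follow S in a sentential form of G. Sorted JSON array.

Compute FIRST by fixpoint:
pass 1:
  A via A→b a: +{b}
  B via B→a: +{a}
  C via C→a: +{a}
  S via S→B: +{a}
  S via S→b: +{b}
  S: {a,b}  A: {b}  B: {a}  C: {a}
pass 2:
  A via A→S B: +{a}
  S: {a,b}  A: {a,b}  B: {a}  C: {a}
pass 3: (no change)
  S: {a,b}  A: {a,b}  B: {a}  C: {a}

FOLLOW iteration:
initialize: $ ∈ FOLLOW(S)
iter 1:
  A→S B: FOLLOW(S) ⊇ FIRST(B) = {a}; new: +{a}
  S→B: FOLLOW(B) ⊇ FOLLOW(S) ⊇ {$,a}; new: +{$,a}
  S→a A: FOLLOW(A) ⊇ FOLLOW(S) ⊇ {$,a}; new: +{$,a}
  S→b C: FOLLOW(C) ⊇ FOLLOW(S) ⊇ {$,a}; new: +{$,a}
  S: {$,a}  A: {$,a}  B: {$,a}  C: {$,a}
iter 2: done
  S: {$,a}  A: {$,a}  B: {$,a}  C: {$,a}

FOLLOW(S) = ["$", "a"]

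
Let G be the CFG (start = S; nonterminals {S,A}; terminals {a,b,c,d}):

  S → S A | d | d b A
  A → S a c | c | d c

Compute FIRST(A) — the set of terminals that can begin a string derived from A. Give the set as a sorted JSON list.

FIRST iteration:
pass 1:
  A via A→c: +{c}
  A via A→d c: +{d}
  S via S→d: +{d}
  FIRST(S)={d}  FIRST(A)={c,d}
pass 2: — fixpoint
  FIRST(S)={d}  FIRST(A)={c,d}

FIRST(A) = ["c", "d"]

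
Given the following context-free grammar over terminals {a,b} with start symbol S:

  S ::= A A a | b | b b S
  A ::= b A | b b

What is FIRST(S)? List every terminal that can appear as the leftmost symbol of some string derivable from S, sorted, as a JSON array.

FIRST sets, iterate to fixpoint:
pass 1:
  A via A→b A: +{b}
  S via S→A A a: +{b}
  FIRST[S]={b}  FIRST[A]={b}
pass 2: — fixpoint
  FIRST[S]={b}  FIRST[A]={b}

FIRST(S) = ["b"]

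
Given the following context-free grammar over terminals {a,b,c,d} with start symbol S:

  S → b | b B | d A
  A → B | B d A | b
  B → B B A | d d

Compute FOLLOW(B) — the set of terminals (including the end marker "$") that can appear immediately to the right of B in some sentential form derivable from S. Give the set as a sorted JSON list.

FIRST iteration:
round 1:
  A via A→b: +{b}
  B via B→d d: +{d}
  S via S→b: +{b}
  S via S→d A: +{d}
  S: {b,d}  A: {b}  B: {d}
round 2:
  A via A→B: +{d}
  S: {b,d}  A: {b,d}  B: {d}
round 3: (stable)
  S: {b,d}  A: {b,d}  B: {d}

FOLLOW iteration:
initialize: $ ∈ FOLLOW(S)
round 1:
  A→B d A: FOLLOW(B) ⊇ FIRST(d) = {d}; new: +{d}
  B→B B A: FOLLOW(B) ⊇ FIRST(A) = {b,d}; new: +{b}
  B→B B A: FOLLOW(A) ⊇ FOLLOW(B) ⊇ {b,d}; new: +{b,d}
  S→b B: FOLLOW(B) ⊇ FOLLOW(S) ⊇ {$}; new: +{$}
  S→d A: FOLLOW(A) ⊇ FOLLOW(S) ⊇ {$}; new: +{$}
  FOLLOW(S)={$}  FOLLOW(A)={$,b,d}  FOLLOW(B)={$,b,d}
round 2: (stable)
  FOLLOW(S)={$}  FOLLOW(A)={$,b,d}  FOLLOW(B)={$,b,d}

FOLLOW(B) = ["$", "b", "d"]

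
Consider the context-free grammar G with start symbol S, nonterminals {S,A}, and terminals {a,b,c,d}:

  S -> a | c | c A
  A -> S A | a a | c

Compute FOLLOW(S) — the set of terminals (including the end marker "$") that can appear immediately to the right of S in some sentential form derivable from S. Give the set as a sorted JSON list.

Compute FIRST by fixpoint:
round 1:
  A via A→a a: +{a}
  A via A→c: +{c}
  S via S→a: +{a}
  S via S→c: +{c}
  S: {a,c}  A: {a,c}
round 2: (stable)
  S: {a,c}  A: {a,c}

Compute FOLLOW by fixpoint:
initialize: $ ∈ FOLLOW(S)
[1]
  A→S A: FOLLOW(S) ⊇ FIRST(A) = {a,c}; new: +{a,c}
  S→c A: FOLLOW(A) ⊇ FOLLOW(S) ⊇ {$,a,c}; new: +{$,a,c}
  S: {$,a,c}  A: {$,a,c}
[2] (no change)
  S: {$,a,c}  A: {$,a,c}

FOLLOW(S) = ["$", "a", "c"]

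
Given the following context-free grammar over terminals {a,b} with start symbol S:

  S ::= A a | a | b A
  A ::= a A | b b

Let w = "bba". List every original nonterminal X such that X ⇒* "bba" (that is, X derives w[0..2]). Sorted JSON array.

CNF form of G:
  S -> A T0 | T1 A | a
  A -> T0 A | T1 T1
  T0 -> a
  T1 -> b

Fill CYK table bottom-up, restricted to cells inside w[0..2]:
  T[0,0] 'b' = {T1}  orig:{}
  T[1,1] 'b' = {T1}  orig:{}
  T[2,2] 'a' = {S,T0}  orig:{S}
  T[0,1] 'bb' = {A}
  T[1,2] 'ba' = ∅
  T[0,2] 'bba' = {S}

Original NTs in T[0,2] deriving "bba": ["S"]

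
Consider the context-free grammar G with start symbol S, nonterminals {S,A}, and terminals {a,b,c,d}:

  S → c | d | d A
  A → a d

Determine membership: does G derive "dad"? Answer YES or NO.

Convert to CNF:
  S -> T1 A | c | d
  A -> T0 T1
  T0 -> a
  T1 -> d

CYK table (by increasing span):
  T[0,0] 'd' = {S,T1}  orig:{S}
  T[1,1] 'a' = {T0}  orig:{}
  T[2,2] 'd' = {S,T1}  orig:{S}
  T[0,1] 'da' = ∅
  T[1,2] 'ad' = {A}
  T[0,2] 'dad' = {S}

S ∈ T[0,2] ⇒ YES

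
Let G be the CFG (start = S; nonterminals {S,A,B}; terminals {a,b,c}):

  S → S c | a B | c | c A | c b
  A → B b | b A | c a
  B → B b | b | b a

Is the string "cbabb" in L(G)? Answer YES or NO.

CNF form of G:
  S -> S T1 | T1 A | T1 T0 | T2 B | c
  A -> B T0 | T0 A | T1 T2
  B -> B T0 | T0 T2 | b
  T0 -> b
  T1 -> c
  T2 -> a

Fill CYK table bottom-up:
  T[0,0] 'c' = {S,T1}  orig:{S}
  T[1,1] 'b' = {B,T0}  orig:{B}
  T[2,2] 'a' = {T2}  orig:{}
  T[3,3] 'b' = {B,T0}  orig:{B}
  T[4,4] 'b' = {B,T0}  orig:{B}
  T[0,1] 'cb' = {S}
  T[1,2] 'ba' = {B}
  T[2,3] 'ab' = {S}
  T[3,4] 'bb' = {A,B}
  T[0,2] 'cba' = ∅
  T[1,3] 'bab' = {A,B}
  T[2,4] 'abb' = {S}
  T[0,3] 'cbab' = {S}
  T[1,4] 'babb' = {A,B}
  T[0,4] 'cbabb' = {S}

S ∈ T[0,4] ⇒ YES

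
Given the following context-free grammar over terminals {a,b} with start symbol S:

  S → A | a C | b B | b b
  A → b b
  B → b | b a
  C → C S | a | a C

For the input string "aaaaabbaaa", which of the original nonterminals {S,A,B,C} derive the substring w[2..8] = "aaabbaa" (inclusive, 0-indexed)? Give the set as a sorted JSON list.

Convert to CNF:
  S -> T0 B | T0 T0 | T1 C
  A -> T0 T0
  B -> T0 T1 | b
  C -> C S | T1 C | a
  T0 -> b
  T1 -> a

CYK table (by increasing span) — only the sub-triangle for w[2..8]:
  T[2,2] 'a' = {C,T1}  orig:{C}
  T[3,3] 'a' = {C,T1}  orig:{C}
  T[4,4] 'a' = {C,T1}  orig:{C}
  T[5,5] 'b' = {B,T0}  orig:{B}
  T[6,6] 'b' = {B,T0}  orig:{B}
  T[7,7] 'a' = {C,T1}  orig:{C}
  T[8,8] 'a' = {C,T1}  orig:{C}
  T[2,3] 'aa' = {C,S}
  T[3,4] 'aa' = {C,S}
  T[4,5] 'ab' = ∅
  T[5,6] 'bb' = {A,S}
  T[6,7] 'ba' = {B}
  T[7,8] 'aa' = {C,S}
  T[2,4] 'aaa' = {C,S}
  T[3,5] 'aab' = ∅
  T[4,6] 'abb' = {C}
  T[5,7] 'bba' = {S}
  T[6,8] 'baa' = ∅
  T[2,5] 'aaab' = ∅
  T[3,6] 'aabb' = {C,S}
  T[4,7] 'abba' = {C}
  T[5,8] 'bbaa' = ∅
  T[2,6] 'aaabb' = {C,S}
  T[3,7] 'aabba' = {C,S}
  T[4,8] 'abbaa' = {C}
  T[2,7] 'aaabba' = {C,S}
  T[3,8] 'aabbaa' = {C,S}
  T[2,8] 'aaabbaa' = {C,S}

Original NTs in T[2,8] deriving "aaabbaa": ["C", "S"]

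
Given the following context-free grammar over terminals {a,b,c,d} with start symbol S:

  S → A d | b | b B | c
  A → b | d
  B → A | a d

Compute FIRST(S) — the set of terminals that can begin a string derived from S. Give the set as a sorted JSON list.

Compute FIRST by fixpoint:
pass 1:
  A via A→b: +{b}
  A via A→d: +{d}
  B via B→A: +{b,d}
  B via B→a d: +{a}
  S via S→A d: +{b,d}
  S via S→c: +{c}
  FIRST(S)={b,c,d}  FIRST(A)={b,d}  FIRST(B)={a,b,d}
pass 2: (no change)
  FIRST(S)={b,c,d}  FIRST(A)={b,d}  FIRST(B)={a,b,d}

FIRST(S) = ["b", "c", "d"]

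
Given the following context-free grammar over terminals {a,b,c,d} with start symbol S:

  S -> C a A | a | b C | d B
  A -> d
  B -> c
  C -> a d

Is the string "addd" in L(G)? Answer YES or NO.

Convert to CNF:
  S -> C X3 | T1 B | T2 C | a
  A -> d
  B -> c
  C -> T0 T1
  T0 -> a
  T1 -> d
  T2 -> b
  X3 -> T0 A

CYK fill:
  T[0,0] 'a' = {S,T0}  orig:{S}
  T[1,1] 'd' = {A,T1}  orig:{A}
  T[2,2] 'd' = {A,T1}  orig:{A}
  T[3,3] 'd' = {A,T1}  orig:{A}
  T[0,1] 'ad' = {C,X3}  orig:{C}
  T[1,2] 'dd' = ∅
  T[2,3] 'dd' = ∅
  T[0,2] 'add' = ∅
  T[1,3] 'ddd' = ∅
  T[0,3] 'addd' = ∅

S ∉ T[0,3] ⇒ NO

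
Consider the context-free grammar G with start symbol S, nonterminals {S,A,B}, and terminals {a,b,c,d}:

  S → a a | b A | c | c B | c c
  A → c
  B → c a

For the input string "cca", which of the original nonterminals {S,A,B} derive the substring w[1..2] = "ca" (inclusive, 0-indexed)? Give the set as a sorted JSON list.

Convert to CNF:
  S -> T0 B | T0 T0 | T1 T1 | T2 A | c
  A -> c
  B -> T0 T1
  T0 -> c
  T1 -> a
  T2 -> b

CYK table (by increasing span) (cells [i..j] with 1 ≤ i ≤ j ≤ 2 only):
  [1..1]={A,S,T0}  "c"  orig:{A,S}
  [2..2]={T1}  "a"  orig:{}
  [1..2]={B}  "ca"

Original NTs in T[1,2] deriving "ca": ["B"]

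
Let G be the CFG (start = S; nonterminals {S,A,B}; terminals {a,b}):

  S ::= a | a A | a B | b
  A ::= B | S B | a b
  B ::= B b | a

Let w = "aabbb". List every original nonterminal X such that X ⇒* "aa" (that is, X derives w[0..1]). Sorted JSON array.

Convert to CNF:
  S -> T1 A | T1 B | a | b
  A -> B T0 | S B | T1 T0 | a
  B -> B T0 | a
  T0 -> b
  T1 -> a

CYK fill, restricted to cells inside w[0..1]:
  cell(0,0) a: {A,B,S,T1}  orig:{A,B,S}
  cell(1,1) a: {A,B,S,T1}  orig:{A,B,S}
  cell(0,1) aa: {A,S}

Original NTs in T[0,1] deriving "aa": ["A", "S"]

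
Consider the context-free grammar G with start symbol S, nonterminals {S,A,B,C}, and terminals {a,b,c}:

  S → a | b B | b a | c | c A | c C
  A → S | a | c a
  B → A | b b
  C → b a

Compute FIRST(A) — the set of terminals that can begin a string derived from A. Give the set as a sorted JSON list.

Compute FIRST by fixpoint:
iter 1:
  A via A→a: +{a}
  A via A→c a: +{c}
  B via B→A: +{a,c}
  B via B→b b: +{b}
  C via C→b a: +{b}
  S via S→a: +{a}
  S via S→b B: +{b}
  S via S→c: +{c}
  FIRST[S]={a,b,c}  FIRST[A]={a,c}  FIRST[B]={a,b,c}  FIRST[C]={b}
iter 2:
  A via A→S: +{b}
  FIRST[S]={a,b,c}  FIRST[A]={a,b,c}  FIRST[B]={a,b,c}  FIRST[C]={b}
iter 3: (stable)
  FIRST[S]={a,b,c}  FIRST[A]={a,b,c}  FIRST[B]={a,b,c}  FIRST[C]={b}

FIRST(A) = ["a", "b", "c"]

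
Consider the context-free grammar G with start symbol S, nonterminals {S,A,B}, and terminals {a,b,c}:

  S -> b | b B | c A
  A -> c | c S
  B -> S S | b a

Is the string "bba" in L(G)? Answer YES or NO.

Convert to CNF:
  S -> T0 A | T1 B | b
  A -> T0 S | c
  B -> S S | T1 T2
  T0 -> c
  T1 -> b
  T2 -> a

CYK fill:
  cell(0,0) b: {S,T1}  orig:{S}
  cell(1,1) b: {S,T1}  orig:{S}
  cell(2,2) a: {T2}  orig:{}
  cell(0,1) bb: {B}
  cell(1,2) ba: {B}
  cell(0,2) bba: {S}

S ∈ T[0,2] ⇒ YES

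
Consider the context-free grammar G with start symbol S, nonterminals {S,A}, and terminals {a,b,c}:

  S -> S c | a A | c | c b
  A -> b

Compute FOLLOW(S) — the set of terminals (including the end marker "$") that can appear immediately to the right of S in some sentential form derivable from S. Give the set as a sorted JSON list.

Compute FIRST by fixpoint:
round 1:
  A via A→b: +{b}
  S via S→a A: +{a}
  S via S→c: +{c}
  FIRST(S)={a,c}  FIRST(A)={b}
round 2: (stable)
  FIRST(S)={a,c}  FIRST(A)={b}

FOLLOW iteration:
initialize: $ ∈ FOLLOW(S)
pass 1:
  S→S c: FOLLOW(S) ⊇ FIRST(c) = {c}; new: +{c}
  S→a A: FOLLOW(A) ⊇ FOLLOW(S) ⊇ {$,c}; new: +{$,c}
  FOLLOW[S]={$,c}  FOLLOW[A]={$,c}
pass 2: (stable)
  FOLLOW[S]={$,c}  FOLLOW[A]={$,c}

FOLLOW(S) = ["$", "c"]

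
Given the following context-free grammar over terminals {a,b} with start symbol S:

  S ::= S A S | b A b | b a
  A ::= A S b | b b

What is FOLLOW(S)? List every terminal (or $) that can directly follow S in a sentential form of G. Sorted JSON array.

FIRST sets, iterate to fixpoint:
pass 1:
  A via A→b b: +{b}
  S via S→b A b: +{b}
  FIRST(S)={b}  FIRST(A)={b}
pass 2: (stable)
  FIRST(S)={b}  FIRST(A)={b}

FOLLOW sets:
FOLLOW(S) := {$}
pass 1:
  A→A S b: FOLLOW(A) ⊇ FIRST(S) = {b}; new: +{b}
  A→A S b: FOLLOW(S) ⊇ FIRST(b) = {b}; new: +{b}
  S: {$,b}  A: {b}
pass 2: done
  S: {$,b}  A: {b}

FOLLOW(S) = ["$", "b"]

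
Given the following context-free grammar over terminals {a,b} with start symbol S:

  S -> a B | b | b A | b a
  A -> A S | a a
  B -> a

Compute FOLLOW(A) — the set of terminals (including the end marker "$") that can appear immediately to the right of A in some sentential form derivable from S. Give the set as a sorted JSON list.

Compute FIRST by fixpoint:
[1]
  A via A→a a: +{a}
  B via B→a: +{a}
  S via S→a B: +{a}
  S via S→b: +{b}
  FIRST(S)={a,b}  FIRST(A)={a}  FIRST(B)={a}
[2] (stable)
  FIRST(S)={a,b}  FIRST(A)={a}  FIRST(B)={a}

FOLLOW sets:
initialize: $ ∈ FOLLOW(S)
[1]
  A→A S: FOLLOW(A) ⊇ FIRST(S) = {a,b}; new: +{a,b}
  A→A S: FOLLOW(S) ⊇ FOLLOW(A) ⊇ {a,b}; new: +{a,b}
  S→a B: FOLLOW(B) ⊇ FOLLOW(S) ⊇ {$,a,b}; new: +{$,a,b}
  S→b A: FOLLOW(A) ⊇ FOLLOW(S) ⊇ {$,a,b}; new: +{$}
  S: {$,a,b}  A: {$,a,b}  B: {$,a,b}
[2] done
  S: {$,a,b}  A: {$,a,b}  B: {$,a,b}

FOLLOW(A) = ["$", "a", "b"]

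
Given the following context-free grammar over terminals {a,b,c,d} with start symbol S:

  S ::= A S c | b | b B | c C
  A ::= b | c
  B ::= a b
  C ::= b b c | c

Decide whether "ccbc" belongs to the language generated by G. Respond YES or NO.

Convert to CNF:
  S -> A X4 | T1 B | T2 C | b
  A -> b | c
  B -> T0 T1
  C -> T1 X3 | c
  T0 -> a
  T1 -> b
  T2 -> c
  X3 -> T1 T2
  X4 -> S T2

CYK table (by increasing span):
  cell(0,0) c: {A,C,T2}  orig:{A,C}
  cell(1,1) c: {A,C,T2}  orig:{A,C}
  cell(2,2) b: {A,S,T1}  orig:{A,S}
  cell(3,3) c: {A,C,T2}  orig:{A,C}
  cell(0,1) cc: {S}
  cell(1,2) cb: ∅
  cell(2,3) bc: {X3,X4}  orig:{}
  cell(0,2) ccb: ∅
  cell(1,3) cbc: {S}
  cell(0,3) ccbc: ∅

S ∉ T[0,3] ⇒ NO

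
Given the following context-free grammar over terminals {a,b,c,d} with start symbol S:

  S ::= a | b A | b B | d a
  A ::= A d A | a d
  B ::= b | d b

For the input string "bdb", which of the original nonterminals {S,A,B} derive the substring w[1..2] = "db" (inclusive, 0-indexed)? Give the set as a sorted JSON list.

CNF form of G:
  S -> T0 T1 | T2 A | T2 B | a
  A -> A X3 | T1 T0
  B -> T0 T2 | b
  T0 -> d
  T1 -> a
  T2 -> b
  X3 -> T0 A

CYK fill — only the sub-triangle for w[1..2]:
  T[1,1] 'd' = {T0}  orig:{}
  T[2,2] 'b' = {B,T2}  orig:{B}
  T[1,2] 'db' = {B}

Original NTs in T[1,2] deriving "db": ["B"]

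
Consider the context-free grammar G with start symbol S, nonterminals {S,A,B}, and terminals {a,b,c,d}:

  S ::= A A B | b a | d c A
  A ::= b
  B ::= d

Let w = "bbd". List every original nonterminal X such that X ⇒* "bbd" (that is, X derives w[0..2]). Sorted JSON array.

Convert to CNF:
  S -> A X4 | T0 T1 | T2 X5
  A -> b
  B -> d
  T0 -> b
  T1 -> a
  T2 -> d
  T3 -> c
  X4 -> A B
  X5 -> T3 A

CYK fill, restricted to cells inside w[0..2]:
  T[0,0] 'b' = {A,T0}  orig:{A}
  T[1,1] 'b' = {A,T0}  orig:{A}
  T[2,2] 'd' = {B,T2}  orig:{B}
  T[0,1] 'bb' = ∅
  T[1,2] 'bd' = {X4}  orig:{}
  T[0,2] 'bbd' = {S}

Original NTs in T[0,2] deriving "bbd": ["S"]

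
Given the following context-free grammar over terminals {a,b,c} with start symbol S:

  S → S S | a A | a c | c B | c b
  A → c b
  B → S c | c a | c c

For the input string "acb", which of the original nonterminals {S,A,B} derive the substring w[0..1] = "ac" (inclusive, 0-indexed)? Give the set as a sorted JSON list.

Convert to CNF:
  S -> S S | T0 B | T0 T1 | T2 A | T2 T0
  A -> T0 T1
  B -> S T0 | T0 T0 | T0 T2
  T0 -> c
  T1 -> b
  T2 -> a

CYK table (by increasing span) — only the sub-triangle for w[0..1]:
  T[0,0] 'a' = {T2}  orig:{}
  T[1,1] 'c' = {T0}  orig:{}
  T[0,1] 'ac' = {S}

Original NTs in T[0,1] deriving "ac": ["S"]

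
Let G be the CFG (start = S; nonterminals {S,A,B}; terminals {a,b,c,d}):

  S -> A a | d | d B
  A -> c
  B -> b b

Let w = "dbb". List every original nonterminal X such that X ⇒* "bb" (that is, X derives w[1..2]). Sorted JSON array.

CNF form of G:
  S -> A T1 | T2 B | d
  A -> c
  B -> T0 T0
  T0 -> b
  T1 -> a
  T2 -> d

Fill CYK table bottom-up (cells [i..j] with 1 ≤ i ≤ j ≤ 2 only):
  T[1,1] 'b' = {T0}  orig:{}
  T[2,2] 'b' = {T0}  orig:{}
  T[1,2] 'bb' = {B}

Original NTs in T[1,2] deriving "bb": ["B"]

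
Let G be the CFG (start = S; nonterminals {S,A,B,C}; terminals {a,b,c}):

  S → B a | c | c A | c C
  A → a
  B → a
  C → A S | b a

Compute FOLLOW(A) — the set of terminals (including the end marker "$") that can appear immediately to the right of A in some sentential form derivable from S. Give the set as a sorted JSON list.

Compute FIRST by fixpoint:
pass 1:
  A via A→a: +{a}
  B via B→a: +{a}
  C via C→A S: +{a}
  C via C→b a: +{b}
  S via S→B a: +{a}
  S via S→c: +{c}
  FIRST(S)={a,c}  FIRST(A)={a}  FIRST(B)={a}  FIRST(C)={a,b}
pass 2: (no change)
  FIRST(S)={a,c}  FIRST(A)={a}  FIRST(B)={a}  FIRST(C)={a,b}

FOLLOW iteration:
FOLLOW(S) := {$}
iter 1:
  C→A S: FOLLOW(A) ⊇ FIRST(S) = {a,c}; new: +{a,c}
  S→B a: FOLLOW(B) ⊇ FIRST(a) = {a}; new: +{a}
  S→c A: FOLLOW(A) ⊇ FOLLOW(S) ⊇ {$}; new: +{$}
  S→c C: FOLLOW(C) ⊇ FOLLOW(S) ⊇ {$}; new: +{$}
  S: {$}  A: {$,a,c}  B: {a}  C: {$}
iter 2: done
  S: {$}  A: {$,a,c}  B: {a}  C: {$}

FOLLOW(A) = ["$", "a", "c"]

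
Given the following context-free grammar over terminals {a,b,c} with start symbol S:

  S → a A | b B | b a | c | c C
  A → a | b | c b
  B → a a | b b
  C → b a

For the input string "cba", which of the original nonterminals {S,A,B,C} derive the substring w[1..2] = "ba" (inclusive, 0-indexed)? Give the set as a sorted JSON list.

Convert to CNF:
  S -> T0 C | T1 B | T1 T2 | T2 A | c
  A -> T0 T1 | a | b
  B -> T1 T1 | T2 T2
  C -> T1 T2
  T0 -> c
  T1 -> b
  T2 -> a

CYK fill (cells [i..j] with 1 ≤ i ≤ j ≤ 2 only):
  [1..1]={A,T1}  "b"  orig:{A}
  [2..2]={A,T2}  "a"  orig:{A}
  [1..2]={C,S}  "ba"

Original NTs in T[1,2] deriving "ba": ["C", "S"]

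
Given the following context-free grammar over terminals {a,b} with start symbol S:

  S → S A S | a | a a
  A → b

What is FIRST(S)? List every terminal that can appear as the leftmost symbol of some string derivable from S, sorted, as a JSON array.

Compute FIRST by fixpoint:
round 1:
  A via A→b: +{b}
  S via S→a: +{a}
  FIRST(S)={a}  FIRST(A)={b}
round 2: — fixpoint
  FIRST(S)={a}  FIRST(A)={b}

FIRST(S) = ["a"]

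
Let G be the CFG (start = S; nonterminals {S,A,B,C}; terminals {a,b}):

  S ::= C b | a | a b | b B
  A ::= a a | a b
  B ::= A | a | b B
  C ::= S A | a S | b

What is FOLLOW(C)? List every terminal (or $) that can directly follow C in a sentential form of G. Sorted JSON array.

FIRST sets, iterate to fixpoint:
round 1:
  A via A→a a: +{a}
  B via B→A: +{a}
  B via B→b B: +{b}
  C via C→a S: +{a}
  C via C→b: +{b}
  S via S→C b: +{a,b}
  FIRST[S]={a,b}  FIRST[A]={a}  FIRST[B]={a,b}  FIRST[C]={a,b}
round 2: — fixpoint
  FIRST[S]={a,b}  FIRST[A]={a}  FIRST[B]={a,b}  FIRST[C]={a,b}

FOLLOW sets:
initialize: $ ∈ FOLLOW(S)
[1]
  C→S A: FOLLOW(S) ⊇ FIRST(A) = {a}; new: +{a}
  S→C b: FOLLOW(C) ⊇ FIRST(b) = {b}; new: +{b}
  S→b B: FOLLOW(B) ⊇ FOLLOW(S) ⊇ {$,a}; new: +{$,a}
  S: {$,a}  A: {}  B: {$,a}  C: {b}
[2]
  B→A: FOLLOW(A) ⊇ FOLLOW(B) ⊇ {$,a}; new: +{$,a}
  C→S A: FOLLOW(A) ⊇ FOLLOW(C) ⊇ {b}; new: +{b}
  C→a S: FOLLOW(S) ⊇ FOLLOW(C) ⊇ {b}; new: +{b}
  S→b B: FOLLOW(B) ⊇ FOLLOW(S) ⊇ {$,a,b}; new: +{b}
  S: {$,a,b}  A: {$,a,b}  B: {$,a,b}  C: {b}
[3] (no change)
  S: {$,a,b}  A: {$,a,b}  B: {$,a,b}  C: {b}

FOLLOW(C) = ["b"]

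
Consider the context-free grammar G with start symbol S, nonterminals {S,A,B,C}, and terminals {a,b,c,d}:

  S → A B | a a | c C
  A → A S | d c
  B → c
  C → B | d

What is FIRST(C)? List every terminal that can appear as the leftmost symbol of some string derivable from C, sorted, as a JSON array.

FIRST iteration:
pass 1:
  A via A→d c: +{d}
  B via B→c: +{c}
  C via C→B: +{c}
  C via C→d: +{d}
  S via S→A B: +{d}
  S via S→a a: +{a}
  S via S→c C: +{c}
  FIRST[S]={a,c,d}  FIRST[A]={d}  FIRST[B]={c}  FIRST[C]={c,d}
pass 2: — fixpoint
  FIRST[S]={a,c,d}  FIRST[A]={d}  FIRST[B]={c}  FIRST[C]={c,d}

FIRST(C) = ["c", "d"]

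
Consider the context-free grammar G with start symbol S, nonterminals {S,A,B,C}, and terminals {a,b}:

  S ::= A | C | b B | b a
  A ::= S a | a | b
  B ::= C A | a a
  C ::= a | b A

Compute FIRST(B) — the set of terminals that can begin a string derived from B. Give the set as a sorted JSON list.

FIRST sets, iterate to fixpoint:
round 1:
  A via A→a: +{a}
  A via A→b: +{b}
  B via B→a a: +{a}
  C via C→a: +{a}
  C via C→b A: +{b}
  S via S→A: +{a,b}
  S: {a,b}  A: {a,b}  B: {a}  C: {a,b}
round 2:
  B via B→C A: +{b}
  S: {a,b}  A: {a,b}  B: {a,b}  C: {a,b}
round 3: done
  S: {a,b}  A: {a,b}  B: {a,b}  C: {a,b}

FIRST(B) = ["a", "b"]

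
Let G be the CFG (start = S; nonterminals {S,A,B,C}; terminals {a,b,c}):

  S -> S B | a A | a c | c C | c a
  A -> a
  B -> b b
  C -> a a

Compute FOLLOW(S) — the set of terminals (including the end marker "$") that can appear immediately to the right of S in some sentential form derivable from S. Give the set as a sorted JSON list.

Compute FIRST by fixpoint:
[1]
  A via A→a: +{a}
  B via B→b b: +{b}
  C via C→a a: +{a}
  S via S→a A: +{a}
  S via S→c C: +{c}
  FIRST[S]={a,c}  FIRST[A]={a}  FIRST[B]={b}  FIRST[C]={a}
[2] (stable)
  FIRST[S]={a,c}  FIRST[A]={a}  FIRST[B]={b}  FIRST[C]={a}

FOLLOW iteration:
seed FOLLOW(S) with $
pass 1:
  S→S B: FOLLOW(S) ⊇ FIRST(B) = {b}; new: +{b}
  S→S B: FOLLOW(B) ⊇ FOLLOW(S) ⊇ {$,b}; new: +{$,b}
  S→a A: FOLLOW(A) ⊇ FOLLOW(S) ⊇ {$,b}; new: +{$,b}
  S→c C: FOLLOW(C) ⊇ FOLLOW(S) ⊇ {$,b}; new: +{$,b}
  S: {$,b}  A: {$,b}  B: {$,b}  C: {$,b}
pass 2: done
  S: {$,b}  A: {$,b}  B: {$,b}  C: {$,b}

FOLLOW(S) = ["$", "b"]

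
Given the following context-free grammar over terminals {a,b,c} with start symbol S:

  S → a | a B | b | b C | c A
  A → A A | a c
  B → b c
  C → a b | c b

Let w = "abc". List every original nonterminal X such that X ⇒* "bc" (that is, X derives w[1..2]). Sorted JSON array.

CNF form of G:
  S -> T0 B | T1 A | T2 C | a | b
  A -> A A | T0 T1
  B -> T2 T1
  C -> T0 T2 | T1 T2
  T0 -> a
  T1 -> c
  T2 -> b

Fill CYK table bottom-up — only the sub-triangle for w[1..2]:
  cell(1,1) b: {S,T2}  orig:{S}
  cell(2,2) c: {T1}  orig:{}
  cell(1,2) bc: {B}

Original NTs in T[1,2] deriving "bc": ["B"]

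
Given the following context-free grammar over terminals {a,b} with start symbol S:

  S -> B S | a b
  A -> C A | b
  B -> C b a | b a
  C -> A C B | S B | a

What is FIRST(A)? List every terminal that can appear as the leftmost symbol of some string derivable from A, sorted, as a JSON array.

Compute FIRST by fixpoint:
round 1:
  A via A→b: +{b}
  B via B→b a: +{b}
  C via C→A C B: +{b}
  C via C→a: +{a}
  S via S→B S: +{b}
  S via S→a b: +{a}
  FIRST(S)={a,b}  FIRST(A)={b}  FIRST(B)={b}  FIRST(C)={a,b}
round 2:
  A via A→C A: +{a}
  B via B→C b a: +{a}
  FIRST(S)={a,b}  FIRST(A)={a,b}  FIRST(B)={a,b}  FIRST(C)={a,b}
round 3: done
  FIRST(S)={a,b}  FIRST(A)={a,b}  FIRST(B)={a,b}  FIRST(C)={a,b}

FIRST(A) = ["a", "b"]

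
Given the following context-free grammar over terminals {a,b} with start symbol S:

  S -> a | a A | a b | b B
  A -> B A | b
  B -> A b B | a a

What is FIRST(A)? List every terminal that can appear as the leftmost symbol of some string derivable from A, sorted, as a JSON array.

Compute FIRST by fixpoint:
pass 1:
  A via A→b: +{b}
  B via B→A b B: +{b}
  B via B→a a: +{a}
  S via S→a: +{a}
  S via S→b B: +{b}
  S: {a,b}  A: {b}  B: {a,b}
pass 2:
  A via A→B A: +{a}
  S: {a,b}  A: {a,b}  B: {a,b}
pass 3: (no change)
  S: {a,b}  A: {a,b}  B: {a,b}

FIRST(A) = ["a", "b"]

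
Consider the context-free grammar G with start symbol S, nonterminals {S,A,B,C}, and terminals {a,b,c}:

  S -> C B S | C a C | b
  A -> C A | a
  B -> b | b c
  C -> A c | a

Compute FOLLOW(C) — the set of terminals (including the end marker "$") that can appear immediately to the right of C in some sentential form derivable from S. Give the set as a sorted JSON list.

FIRST iteration:
[1]
  A via A→a: +{a}
  B via B→b: +{b}
  C via C→A c: +{a}
  S via S→C B S: +{a}
  S via S→b: +{b}
  FIRST[S]={a,b}  FIRST[A]={a}  FIRST[B]={b}  FIRST[C]={a}
[2] — fixpoint
  FIRST[S]={a,b}  FIRST[A]={a}  FIRST[B]={b}  FIRST[C]={a}

FOLLOW iteration:
initialize: $ ∈ FOLLOW(S)
[1]
  A→C A: FOLLOW(C) ⊇ FIRST(A) = {a}; new: +{a}
  C→A c: FOLLOW(A) ⊇ FIRST(c) = {c}; new: +{c}
  S→C B S: FOLLOW(C) ⊇ FIRST(B) = {b}; new: +{b}
  S→C B S: FOLLOW(B) ⊇ FIRST(S) = {a,b}; new: +{a,b}
  S→C a C: FOLLOW(C) ⊇ FOLLOW(S) ⊇ {$}; new: +{$}
  FOLLOW(S)={$}  FOLLOW(A)={c}  FOLLOW(B)={a,b}  FOLLOW(C)={$,a,b}
[2] — fixpoint
  FOLLOW(S)={$}  FOLLOW(A)={c}  FOLLOW(B)={a,b}  FOLLOW(C)={$,a,b}

FOLLOW(C) = ["$", "a", "b"]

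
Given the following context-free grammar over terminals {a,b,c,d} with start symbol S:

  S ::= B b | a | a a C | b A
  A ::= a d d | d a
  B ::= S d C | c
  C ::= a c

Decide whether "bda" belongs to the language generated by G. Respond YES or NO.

Convert to CNF:
  S -> B T3 | T0 X6 | T3 A | a
  A -> T0 X4 | T1 T0
  B -> S X5 | c
  C -> T0 T2
  T0 -> a
  T1 -> d
  T2 -> c
  T3 -> b
  X4 -> T1 T1
  X5 -> T1 C
  X6 -> T0 C

Fill CYK table bottom-up:
  T[0,0] 'b' = {T3}  orig:{}
  T[1,1] 'd' = {T1}  orig:{}
  T[2,2] 'a' = {S,T0}  orig:{S}
  T[0,1] 'bd' = ∅
  T[1,2] 'da' = {A}
  T[0,2] 'bda' = {S}

S ∈ T[0,2] ⇒ YES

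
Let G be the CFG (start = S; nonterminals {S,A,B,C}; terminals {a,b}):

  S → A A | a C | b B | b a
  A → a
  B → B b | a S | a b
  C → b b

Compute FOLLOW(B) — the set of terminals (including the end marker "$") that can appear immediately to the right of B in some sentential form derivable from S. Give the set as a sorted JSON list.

FIRST iteration:
round 1:
  A via A→a: +{a}
  B via B→a S: +{a}
  C via C→b b: +{b}
  S via S→A A: +{a}
  S via S→b B: +{b}
  S: {a,b}  A: {a}  B: {a}  C: {b}
round 2: (stable)
  S: {a,b}  A: {a}  B: {a}  C: {b}

FOLLOW sets:
FOLLOW(S) := {$}
pass 1:
  B→B b: FOLLOW(B) ⊇ FIRST(b) = {b}; new: +{b}
  B→a S: FOLLOW(S) ⊇ FOLLOW(B) ⊇ {b}; new: +{b}
  S→A A: FOLLOW(A) ⊇ FIRST(A) = {a}; new: +{a}
  S→A A: FOLLOW(A) ⊇ FOLLOW(S) ⊇ {$,b}; new: +{$,b}
  S→a C: FOLLOW(C) ⊇ FOLLOW(S) ⊇ {$,b}; new: +{$,b}
  S→b B: FOLLOW(B) ⊇ FOLLOW(S) ⊇ {$,b}; new: +{$}
  FOLLOW(S)={$,b}  FOLLOW(A)={$,a,b}  FOLLOW(B)={$,b}  FOLLOW(C)={$,b}
pass 2: (no change)
  FOLLOW(S)={$,b}  FOLLOW(A)={$,a,b}  FOLLOW(B)={$,b}  FOLLOW(C)={$,b}

FOLLOW(B) = ["$", "b"]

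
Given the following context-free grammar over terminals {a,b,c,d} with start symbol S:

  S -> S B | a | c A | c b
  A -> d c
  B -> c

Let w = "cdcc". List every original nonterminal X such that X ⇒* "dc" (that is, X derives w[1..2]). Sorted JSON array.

Convert to CNF:
  S -> S B | T1 A | T1 T2 | a
  A -> T0 T1
  B -> c
  T0 -> d
  T1 -> c
  T2 -> b

CYK fill — only the sub-triangle for w[1..2]:
  T[1,1] 'd' = {T0}  orig:{}
  T[2,2] 'c' = {B,T1}  orig:{B}
  T[1,2] 'dc' = {A}

Original NTs in T[1,2] deriving "dc": ["A"]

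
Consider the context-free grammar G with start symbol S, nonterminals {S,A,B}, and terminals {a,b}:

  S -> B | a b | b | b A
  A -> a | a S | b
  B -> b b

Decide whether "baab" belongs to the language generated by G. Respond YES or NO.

Convert to CNF:
  S -> T0 T1 | T1 A | T1 T1 | b
  A -> T0 S | a | b
  B -> T1 T1
  T0 -> a
  T1 -> b

Fill CYK table bottom-up:
  cell(0,0) b: {A,S,T1}  orig:{A,S}
  cell(1,1) a: {A,T0}  orig:{A}
  cell(2,2) a: {A,T0}  orig:{A}
  cell(3,3) b: {A,S,T1}  orig:{A,S}
  cell(0,1) ba: {S}
  cell(1,2) aa: ∅
  cell(2,3) ab: {A,S}
  cell(0,2) baa: ∅
  cell(1,3) aab: {A}
  cell(0,3) baab: {S}

S ∈ T[0,3] ⇒ YES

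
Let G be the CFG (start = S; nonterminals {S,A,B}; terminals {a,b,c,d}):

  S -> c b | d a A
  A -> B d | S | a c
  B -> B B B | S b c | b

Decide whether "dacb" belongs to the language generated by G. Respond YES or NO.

CNF form of G:
  S -> T0 X7 | T2 T3
  A -> B T0 | T0 X4 | T1 T2 | T2 T3
  B -> B X5 | S X6 | b
  T0 -> d
  T1 -> a
  T2 -> c
  T3 -> b
  X4 -> T1 A
  X5 -> B B
  X6 -> T3 T2
  X7 -> T1 A

Fill CYK table bottom-up:
  T[0,0] 'd' = {T0}  orig:{}
  T[1,1] 'a' = {T1}  orig:{}
  T[2,2] 'c' = {T2}  orig:{}
  T[3,3] 'b' = {B,T3}  orig:{B}
  T[0,1] 'da' = ∅
  T[1,2] 'ac' = {A}
  T[2,3] 'cb' = {A,S}
  T[0,2] 'dac' = ∅
  T[1,3] 'acb' = {X4,X7}  orig:{}
  T[0,3] 'dacb' = {A,S}

S ∈ T[0,3] ⇒ YES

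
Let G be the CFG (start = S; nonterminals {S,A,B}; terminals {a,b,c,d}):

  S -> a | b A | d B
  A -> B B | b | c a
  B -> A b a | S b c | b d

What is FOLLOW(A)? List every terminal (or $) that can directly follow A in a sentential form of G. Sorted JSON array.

FIRST sets, iterate to fixpoint:
iter 1:
  A via A→b: +{b}
  A via A→c a: +{c}
  B via B→A b a: +{b,c}
  S via S→a: +{a}
  S via S→b A: +{b}
  S via S→d B: +{d}
  FIRST[S]={a,b,d}  FIRST[A]={b,c}  FIRST[B]={b,c}
iter 2:
  B via B→S b c: +{a,d}
  FIRST[S]={a,b,d}  FIRST[A]={b,c}  FIRST[B]={a,b,c,d}
iter 3:
  A via A→B B: +{a,d}
  FIRST[S]={a,b,d}  FIRST[A]={a,b,c,d}  FIRST[B]={a,b,c,d}
iter 4: — fixpoint
  FIRST[S]={a,b,d}  FIRST[A]={a,b,c,d}  FIRST[B]={a,b,c,d}

FOLLOW iteration:
initialize: $ ∈ FOLLOW(S)
[1]
  A→B B: FOLLOW(B) ⊇ FIRST(B) = {a,b,c,d}; new: +{a,b,c,d}
  B→A b a: FOLLOW(A) ⊇ FIRST(b) = {b}; new: +{b}
  B→S b c: FOLLOW(S) ⊇ FIRST(b) = {b}; new: +{b}
  S→b A: FOLLOW(A) ⊇ FOLLOW(S) ⊇ {$,b}; new: +{$}
  S→d B: FOLLOW(B) ⊇ FOLLOW(S) ⊇ {$,b}; new: +{$}
  FOLLOW[S]={$,b}  FOLLOW[A]={$,b}  FOLLOW[B]={$,a,b,c,d}
[2] (no change)
  FOLLOW[S]={$,b}  FOLLOW[A]={$,b}  FOLLOW[B]={$,a,b,c,d}

FOLLOW(A) = ["$", "b"]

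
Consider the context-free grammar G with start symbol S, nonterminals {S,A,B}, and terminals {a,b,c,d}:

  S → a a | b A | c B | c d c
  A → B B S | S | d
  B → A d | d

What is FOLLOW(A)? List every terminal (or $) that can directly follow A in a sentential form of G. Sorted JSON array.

Compute FIRST by fixpoint:
round 1:
  A via A→d: +{d}
  B via B→A d: +{d}
  S via S→a a: +{a}
  S via S→b A: +{b}
  S via S→c B: +{c}
  S: {a,b,c}  A: {d}  B: {d}
round 2:
  A via A→S: +{a,b,c}
  B via B→A d: +{a,b,c}
  S: {a,b,c}  A: {a,b,c,d}  B: {a,b,c,d}
round 3: (stable)
  S: {a,b,c}  A: {a,b,c,d}  B: {a,b,c,d}

FOLLOW iteration:
initialize: $ ∈ FOLLOW(S)
[1]
  A→B B S: FOLLOW(B) ⊇ FIRST(B) = {a,b,c,d}; new: +{a,b,c,d}
  B→A d: FOLLOW(A) ⊇ FIRST(d) = {d}; new: +{d}
  S→b A: FOLLOW(A) ⊇ FOLLOW(S) ⊇ {$}; new: +{$}
  S→c B: FOLLOW(B) ⊇ FOLLOW(S) ⊇ {$}; new: +{$}
  FOLLOW[S]={$}  FOLLOW[A]={$,d}  FOLLOW[B]={$,a,b,c,d}
[2]
  A→B B S: FOLLOW(S) ⊇ FOLLOW(A) ⊇ {$,d}; new: +{d}
  FOLLOW[S]={$,d}  FOLLOW[A]={$,d}  FOLLOW[B]={$,a,b,c,d}
[3] — fixpoint
  FOLLOW[S]={$,d}  FOLLOW[A]={$,d}  FOLLOW[B]={$,a,b,c,d}

FOLLOW(A) = ["$", "d"]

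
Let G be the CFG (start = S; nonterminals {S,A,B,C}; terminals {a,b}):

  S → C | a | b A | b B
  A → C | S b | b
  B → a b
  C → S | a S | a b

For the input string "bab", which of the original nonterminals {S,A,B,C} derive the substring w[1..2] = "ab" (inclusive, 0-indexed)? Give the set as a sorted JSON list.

Convert to CNF:
  S -> T0 A | T0 B | T1 S | T1 T0 | a
  A -> S T0 | T0 A | T0 B | T1 S | T1 T0 | a | b
  B -> T1 T0
  C -> T0 A | T0 B | T1 S | T1 T0 | a
  T0 -> b
  T1 -> a

CYK fill — only the sub-triangle for w[1..2]:
  [1..1]={A,C,S,T1}  "a"  orig:{A,C,S}
  [2..2]={A,T0}  "b"  orig:{A}
  [1..2]={A,B,C,S}  "ab"

Original NTs in T[1,2] deriving "ab": ["A", "B", "C", "S"]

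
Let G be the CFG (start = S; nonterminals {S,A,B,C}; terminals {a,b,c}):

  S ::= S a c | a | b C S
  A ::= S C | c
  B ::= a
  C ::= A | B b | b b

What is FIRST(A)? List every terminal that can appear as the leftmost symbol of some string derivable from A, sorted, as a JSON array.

Compute FIRST by fixpoint:
pass 1:
  A via A→c: +{c}
  B via B→a: +{a}
  C via C→A: +{c}
  C via C→B b: +{a}
  C via C→b b: +{b}
  S via S→a: +{a}
  S via S→b C S: +{b}
  FIRST(S)={a,b}  FIRST(A)={c}  FIRST(B)={a}  FIRST(C)={a,b,c}
pass 2:
  A via A→S C: +{a,b}
  FIRST(S)={a,b}  FIRST(A)={a,b,c}  FIRST(B)={a}  FIRST(C)={a,b,c}
pass 3: (stable)
  FIRST(S)={a,b}  FIRST(A)={a,b,c}  FIRST(B)={a}  FIRST(C)={a,b,c}

FIRST(A) = ["a", "b", "c"]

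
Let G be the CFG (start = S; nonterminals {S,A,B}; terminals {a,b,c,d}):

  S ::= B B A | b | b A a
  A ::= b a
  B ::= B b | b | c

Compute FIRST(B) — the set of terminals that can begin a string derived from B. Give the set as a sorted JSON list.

Compute FIRST by fixpoint:
round 1:
  A via A→b a: +{b}
  B via B→b: +{b}
  B via B→c: +{c}
  S via S→B B A: +{b,c}
  S: {b,c}  A: {b}  B: {b,c}
round 2: done
  S: {b,c}  A: {b}  B: {b,c}

FIRST(B) = ["b", "c"]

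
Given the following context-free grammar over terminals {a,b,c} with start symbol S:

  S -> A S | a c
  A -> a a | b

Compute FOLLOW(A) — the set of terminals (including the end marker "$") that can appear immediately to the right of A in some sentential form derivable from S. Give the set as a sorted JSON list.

Compute FIRST by fixpoint:
pass 1:
  A via A→a a: +{a}
  A via A→b: +{b}
  S via S→A S: +{a,b}
  FIRST(S)={a,b}  FIRST(A)={a,b}
pass 2: done
  FIRST(S)={a,b}  FIRST(A)={a,b}

FOLLOW sets:
FOLLOW(S) := {$}
pass 1:
  S→A S: FOLLOW(A) ⊇ FIRST(S) = {a,b}; new: +{a,b}
  FOLLOW[S]={$}  FOLLOW[A]={a,b}
pass 2: (no change)
  FOLLOW[S]={$}  FOLLOW[A]={a,b}

FOLLOW(A) = ["a", "b"]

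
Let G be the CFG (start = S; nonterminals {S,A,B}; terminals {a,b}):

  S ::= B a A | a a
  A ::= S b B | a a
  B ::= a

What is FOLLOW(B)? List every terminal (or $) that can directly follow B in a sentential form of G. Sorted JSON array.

Compute FIRST by fixpoint:
iter 1:
  A via A→a a: +{a}
  B via B→a: +{a}
  S via S→B a A: +{a}
  FIRST[S]={a}  FIRST[A]={a}  FIRST[B]={a}
iter 2: (no change)
  FIRST[S]={a}  FIRST[A]={a}  FIRST[B]={a}

FOLLOW iteration:
seed FOLLOW(S) with $
pass 1:
  A→S b B: FOLLOW(S) ⊇ FIRST(b) = {b}; new: +{b}
  S→B a A: FOLLOW(B) ⊇ FIRST(a) = {a}; new: +{a}
  S→B a A: FOLLOW(A) ⊇ FOLLOW(S) ⊇ {$,b}; new: +{$,b}
  S: {$,b}  A: {$,b}  B: {a}
pass 2:
  A→S b B: FOLLOW(B) ⊇ FOLLOW(A) ⊇ {$,b}; new: +{$,b}
  S: {$,b}  A: {$,b}  B: {$,a,b}
pass 3: (stable)
  S: {$,b}  A: {$,b}  B: {$,a,b}

FOLLOW(B) = ["$", "a", "b"]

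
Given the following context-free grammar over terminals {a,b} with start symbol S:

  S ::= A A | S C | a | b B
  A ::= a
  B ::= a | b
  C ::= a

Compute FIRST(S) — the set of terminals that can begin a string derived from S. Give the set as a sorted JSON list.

Compute FIRST by fixpoint:
[1]
  A via A→a: +{a}
  B via B→a: +{a}
  B via B→b: +{b}
  C via C→a: +{a}
  S via S→A A: +{a}
  S via S→b B: +{b}
  S: {a,b}  A: {a}  B: {a,b}  C: {a}
[2] (stable)
  S: {a,b}  A: {a}  B: {a,b}  C: {a}

FIRST(S) = ["a", "b"]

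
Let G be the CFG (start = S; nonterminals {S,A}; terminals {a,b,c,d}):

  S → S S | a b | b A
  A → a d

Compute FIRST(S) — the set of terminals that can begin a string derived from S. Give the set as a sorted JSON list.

FIRST sets, iterate to fixpoint:
round 1:
  A via A→a d: +{a}
  S via S→a b: +{a}
  S via S→b A: +{b}
  FIRST(S)={a,b}  FIRST(A)={a}
round 2: (stable)
  FIRST(S)={a,b}  FIRST(A)={a}

FIRST(S) = ["a", "b"]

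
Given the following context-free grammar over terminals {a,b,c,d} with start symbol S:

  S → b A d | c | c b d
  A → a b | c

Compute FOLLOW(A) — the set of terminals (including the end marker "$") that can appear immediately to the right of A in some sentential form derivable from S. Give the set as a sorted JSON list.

FIRST sets, iterate to fixpoint:
pass 1:
  A via A→a b: +{a}
  A via A→c: +{c}
  S via S→b A d: +{b}
  S via S→c: +{c}
  FIRST[S]={b,c}  FIRST[A]={a,c}
pass 2: (no change)
  FIRST[S]={b,c}  FIRST[A]={a,c}

FOLLOW sets:
initialize: $ ∈ FOLLOW(S)
iter 1:
  S→b A d: FOLLOW(A) ⊇ FIRST(d) = {d}; new: +{d}
  FOLLOW[S]={$}  FOLLOW[A]={d}
iter 2: (stable)
  FOLLOW[S]={$}  FOLLOW[A]={d}

FOLLOW(A) = ["d"]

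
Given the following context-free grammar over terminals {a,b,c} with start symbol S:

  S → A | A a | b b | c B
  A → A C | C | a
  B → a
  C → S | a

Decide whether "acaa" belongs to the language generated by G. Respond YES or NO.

Convert to CNF:
  S -> A C | A T0 | T1 T1 | T2 B | a
  A -> A C | A T0 | T1 T1 | T2 B | a
  B -> a
  C -> A C | A T0 | T1 T1 | T2 B | a
  T0 -> a
  T1 -> b
  T2 -> c

CYK table (by increasing span):
  [0..0]={A,B,C,S,T0}  "a"  orig:{A,B,C,S}
  [1..1]={T2}  "c"  orig:{}
  [2..2]={A,B,C,S,T0}  "a"  orig:{A,B,C,S}
  [3..3]={A,B,C,S,T0}  "a"  orig:{A,B,C,S}
  [0..1]=∅  "ac"
  [1..2]={A,C,S}  "ca"
  [2..3]={A,C,S}  "aa"
  [0..2]={A,C,S}  "aca"
  [1..3]={A,C,S}  "caa"
  [0..3]={A,C,S}  "acaa"

S ∈ T[0,3] ⇒ YES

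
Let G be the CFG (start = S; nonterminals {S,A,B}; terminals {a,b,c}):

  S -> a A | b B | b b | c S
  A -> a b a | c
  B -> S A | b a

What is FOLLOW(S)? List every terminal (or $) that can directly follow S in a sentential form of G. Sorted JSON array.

FIRST sets, iterate to fixpoint:
pass 1:
  A via A→a b a: +{a}
  A via A→c: +{c}
  B via B→b a: +{b}
  S via S→a A: +{a}
  S via S→b B: +{b}
  S via S→c S: +{c}
  FIRST(S)={a,b,c}  FIRST(A)={a,c}  FIRST(B)={b}
pass 2:
  B via B→S A: +{a,c}
  FIRST(S)={a,b,c}  FIRST(A)={a,c}  FIRST(B)={a,b,c}
pass 3: done
  FIRST(S)={a,b,c}  FIRST(A)={a,c}  FIRST(B)={a,b,c}

FOLLOW sets:
FOLLOW(S) := {$}
pass 1:
  B→S A: FOLLOW(S) ⊇ FIRST(A) = {a,c}; new: +{a,c}
  S→a A: FOLLOW(A) ⊇ FOLLOW(S) ⊇ {$,a,c}; new: +{$,a,c}
  S→b B: FOLLOW(B) ⊇ FOLLOW(S) ⊇ {$,a,c}; new: +{$,a,c}
  FOLLOW[S]={$,a,c}  FOLLOW[A]={$,a,c}  FOLLOW[B]={$,a,c}
pass 2: (no change)
  FOLLOW[S]={$,a,c}  FOLLOW[A]={$,a,c}  FOLLOW[B]={$,a,c}

FOLLOW(S) = ["$", "a", "c"]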